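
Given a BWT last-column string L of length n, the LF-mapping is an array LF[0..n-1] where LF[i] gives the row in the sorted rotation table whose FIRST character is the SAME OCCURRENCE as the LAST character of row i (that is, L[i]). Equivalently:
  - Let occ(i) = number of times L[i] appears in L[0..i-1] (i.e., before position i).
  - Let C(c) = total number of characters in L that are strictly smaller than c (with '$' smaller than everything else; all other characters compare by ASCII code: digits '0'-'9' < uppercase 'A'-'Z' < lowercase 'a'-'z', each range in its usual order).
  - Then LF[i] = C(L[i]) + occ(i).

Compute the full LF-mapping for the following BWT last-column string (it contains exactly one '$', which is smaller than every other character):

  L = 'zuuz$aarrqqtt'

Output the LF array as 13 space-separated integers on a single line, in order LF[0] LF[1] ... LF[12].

Answer: 11 9 10 12 0 1 2 5 6 3 4 7 8

Derivation:
Char counts: '$':1, 'a':2, 'q':2, 'r':2, 't':2, 'u':2, 'z':2
C (first-col start): C('$')=0, C('a')=1, C('q')=3, C('r')=5, C('t')=7, C('u')=9, C('z')=11
L[0]='z': occ=0, LF[0]=C('z')+0=11+0=11
L[1]='u': occ=0, LF[1]=C('u')+0=9+0=9
L[2]='u': occ=1, LF[2]=C('u')+1=9+1=10
L[3]='z': occ=1, LF[3]=C('z')+1=11+1=12
L[4]='$': occ=0, LF[4]=C('$')+0=0+0=0
L[5]='a': occ=0, LF[5]=C('a')+0=1+0=1
L[6]='a': occ=1, LF[6]=C('a')+1=1+1=2
L[7]='r': occ=0, LF[7]=C('r')+0=5+0=5
L[8]='r': occ=1, LF[8]=C('r')+1=5+1=6
L[9]='q': occ=0, LF[9]=C('q')+0=3+0=3
L[10]='q': occ=1, LF[10]=C('q')+1=3+1=4
L[11]='t': occ=0, LF[11]=C('t')+0=7+0=7
L[12]='t': occ=1, LF[12]=C('t')+1=7+1=8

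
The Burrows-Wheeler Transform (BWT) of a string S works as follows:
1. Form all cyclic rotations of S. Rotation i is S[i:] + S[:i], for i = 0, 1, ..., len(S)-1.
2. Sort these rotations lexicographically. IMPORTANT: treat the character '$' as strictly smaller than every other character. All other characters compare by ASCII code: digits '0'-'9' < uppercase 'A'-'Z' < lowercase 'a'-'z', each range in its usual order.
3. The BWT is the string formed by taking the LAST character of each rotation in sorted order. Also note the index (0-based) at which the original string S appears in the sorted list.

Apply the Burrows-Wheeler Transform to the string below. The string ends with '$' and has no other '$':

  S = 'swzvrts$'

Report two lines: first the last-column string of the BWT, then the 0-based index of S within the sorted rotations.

Answer: svt$rzsw
3

Derivation:
All 8 rotations (rotation i = S[i:]+S[:i]):
  rot[0] = swzvrts$
  rot[1] = wzvrts$s
  rot[2] = zvrts$sw
  rot[3] = vrts$swz
  rot[4] = rts$swzv
  rot[5] = ts$swzvr
  rot[6] = s$swzvrt
  rot[7] = $swzvrts
Sorted (with $ < everything):
  sorted[0] = $swzvrts  (last char: 's')
  sorted[1] = rts$swzv  (last char: 'v')
  sorted[2] = s$swzvrt  (last char: 't')
  sorted[3] = swzvrts$  (last char: '$')
  sorted[4] = ts$swzvr  (last char: 'r')
  sorted[5] = vrts$swz  (last char: 'z')
  sorted[6] = wzvrts$s  (last char: 's')
  sorted[7] = zvrts$sw  (last char: 'w')
Last column: svt$rzsw
Original string S is at sorted index 3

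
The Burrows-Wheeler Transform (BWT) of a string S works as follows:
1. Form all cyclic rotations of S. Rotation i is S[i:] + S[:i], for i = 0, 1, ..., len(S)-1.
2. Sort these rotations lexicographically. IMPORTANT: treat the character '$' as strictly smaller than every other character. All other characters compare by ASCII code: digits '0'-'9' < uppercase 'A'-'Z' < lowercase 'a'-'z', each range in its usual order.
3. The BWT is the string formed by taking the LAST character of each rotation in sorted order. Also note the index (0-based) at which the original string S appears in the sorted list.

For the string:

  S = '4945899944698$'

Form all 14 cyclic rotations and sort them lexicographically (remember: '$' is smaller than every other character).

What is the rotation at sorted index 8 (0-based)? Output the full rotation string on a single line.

Answer: 899944698$4945

Derivation:
All 14 rotations (rotation i = S[i:]+S[:i]):
  rot[0] = 4945899944698$
  rot[1] = 945899944698$4
  rot[2] = 45899944698$49
  rot[3] = 5899944698$494
  rot[4] = 899944698$4945
  rot[5] = 99944698$49458
  rot[6] = 9944698$494589
  rot[7] = 944698$4945899
  rot[8] = 44698$49458999
  rot[9] = 4698$494589994
  rot[10] = 698$4945899944
  rot[11] = 98$49458999446
  rot[12] = 8$494589994469
  rot[13] = $4945899944698
Sorted (with $ < everything):
  sorted[0] = $4945899944698
  sorted[1] = 44698$49458999
  sorted[2] = 45899944698$49
  sorted[3] = 4698$494589994
  sorted[4] = 4945899944698$
  sorted[5] = 5899944698$494
  sorted[6] = 698$4945899944
  sorted[7] = 8$494589994469
  sorted[8] = 899944698$4945
  sorted[9] = 944698$4945899
  sorted[10] = 945899944698$4
  sorted[11] = 98$49458999446
  sorted[12] = 9944698$494589
  sorted[13] = 99944698$49458
sorted[8] = 899944698$4945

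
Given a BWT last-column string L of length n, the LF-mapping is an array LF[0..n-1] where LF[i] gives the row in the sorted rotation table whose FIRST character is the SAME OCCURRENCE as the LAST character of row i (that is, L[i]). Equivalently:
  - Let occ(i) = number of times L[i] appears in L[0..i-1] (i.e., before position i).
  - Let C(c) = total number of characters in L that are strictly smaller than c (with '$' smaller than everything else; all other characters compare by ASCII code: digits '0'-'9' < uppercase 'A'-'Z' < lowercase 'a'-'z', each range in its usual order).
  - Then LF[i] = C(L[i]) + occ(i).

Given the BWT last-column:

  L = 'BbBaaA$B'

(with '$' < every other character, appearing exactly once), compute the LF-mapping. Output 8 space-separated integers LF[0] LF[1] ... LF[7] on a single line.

Answer: 2 7 3 5 6 1 0 4

Derivation:
Char counts: '$':1, 'A':1, 'B':3, 'a':2, 'b':1
C (first-col start): C('$')=0, C('A')=1, C('B')=2, C('a')=5, C('b')=7
L[0]='B': occ=0, LF[0]=C('B')+0=2+0=2
L[1]='b': occ=0, LF[1]=C('b')+0=7+0=7
L[2]='B': occ=1, LF[2]=C('B')+1=2+1=3
L[3]='a': occ=0, LF[3]=C('a')+0=5+0=5
L[4]='a': occ=1, LF[4]=C('a')+1=5+1=6
L[5]='A': occ=0, LF[5]=C('A')+0=1+0=1
L[6]='$': occ=0, LF[6]=C('$')+0=0+0=0
L[7]='B': occ=2, LF[7]=C('B')+2=2+2=4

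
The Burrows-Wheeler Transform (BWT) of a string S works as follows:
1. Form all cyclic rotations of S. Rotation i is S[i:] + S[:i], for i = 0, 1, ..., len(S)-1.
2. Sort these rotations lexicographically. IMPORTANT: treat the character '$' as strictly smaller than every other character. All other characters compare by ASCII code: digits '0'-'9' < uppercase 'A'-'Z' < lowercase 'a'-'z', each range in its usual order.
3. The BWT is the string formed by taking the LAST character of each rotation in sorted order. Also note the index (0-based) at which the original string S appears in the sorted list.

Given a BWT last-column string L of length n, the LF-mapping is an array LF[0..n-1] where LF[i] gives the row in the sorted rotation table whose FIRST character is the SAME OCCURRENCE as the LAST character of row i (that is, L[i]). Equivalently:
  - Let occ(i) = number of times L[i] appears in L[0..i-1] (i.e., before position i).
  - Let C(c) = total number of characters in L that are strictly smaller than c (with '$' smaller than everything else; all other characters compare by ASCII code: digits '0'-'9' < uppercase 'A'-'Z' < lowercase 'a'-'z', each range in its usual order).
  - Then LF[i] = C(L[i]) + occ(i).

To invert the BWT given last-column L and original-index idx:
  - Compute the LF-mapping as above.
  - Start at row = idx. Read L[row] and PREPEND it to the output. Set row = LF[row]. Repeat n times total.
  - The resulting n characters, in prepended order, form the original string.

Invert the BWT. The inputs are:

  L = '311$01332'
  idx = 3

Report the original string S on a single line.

Answer: 11012333$

Derivation:
LF mapping: 6 2 3 0 1 4 7 8 5
Walk LF starting at row 3, prepending L[row]:
  step 1: row=3, L[3]='$', prepend. Next row=LF[3]=0
  step 2: row=0, L[0]='3', prepend. Next row=LF[0]=6
  step 3: row=6, L[6]='3', prepend. Next row=LF[6]=7
  step 4: row=7, L[7]='3', prepend. Next row=LF[7]=8
  step 5: row=8, L[8]='2', prepend. Next row=LF[8]=5
  step 6: row=5, L[5]='1', prepend. Next row=LF[5]=4
  step 7: row=4, L[4]='0', prepend. Next row=LF[4]=1
  step 8: row=1, L[1]='1', prepend. Next row=LF[1]=2
  step 9: row=2, L[2]='1', prepend. Next row=LF[2]=3
Reversed output: 11012333$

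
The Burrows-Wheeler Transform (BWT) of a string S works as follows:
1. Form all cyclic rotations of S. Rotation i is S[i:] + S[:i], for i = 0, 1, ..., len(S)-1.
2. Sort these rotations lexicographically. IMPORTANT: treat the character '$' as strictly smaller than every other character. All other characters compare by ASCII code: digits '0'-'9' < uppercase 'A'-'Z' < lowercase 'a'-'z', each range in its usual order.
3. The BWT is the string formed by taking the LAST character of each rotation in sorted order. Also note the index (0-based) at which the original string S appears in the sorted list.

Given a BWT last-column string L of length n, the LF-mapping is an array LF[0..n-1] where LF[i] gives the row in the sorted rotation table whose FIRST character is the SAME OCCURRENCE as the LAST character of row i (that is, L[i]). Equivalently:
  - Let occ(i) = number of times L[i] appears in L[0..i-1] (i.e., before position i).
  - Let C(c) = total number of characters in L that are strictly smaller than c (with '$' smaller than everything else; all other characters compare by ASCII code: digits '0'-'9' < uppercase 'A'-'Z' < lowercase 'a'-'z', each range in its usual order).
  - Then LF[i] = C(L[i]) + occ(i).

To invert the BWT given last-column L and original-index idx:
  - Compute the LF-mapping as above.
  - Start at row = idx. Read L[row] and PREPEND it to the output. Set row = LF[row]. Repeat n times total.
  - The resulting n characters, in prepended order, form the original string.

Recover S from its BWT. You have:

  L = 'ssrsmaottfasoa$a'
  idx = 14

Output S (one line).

Answer: tomatosassafras$

Derivation:
LF mapping: 10 11 9 12 6 1 7 14 15 5 2 13 8 3 0 4
Walk LF starting at row 14, prepending L[row]:
  step 1: row=14, L[14]='$', prepend. Next row=LF[14]=0
  step 2: row=0, L[0]='s', prepend. Next row=LF[0]=10
  step 3: row=10, L[10]='a', prepend. Next row=LF[10]=2
  step 4: row=2, L[2]='r', prepend. Next row=LF[2]=9
  step 5: row=9, L[9]='f', prepend. Next row=LF[9]=5
  step 6: row=5, L[5]='a', prepend. Next row=LF[5]=1
  step 7: row=1, L[1]='s', prepend. Next row=LF[1]=11
  step 8: row=11, L[11]='s', prepend. Next row=LF[11]=13
  step 9: row=13, L[13]='a', prepend. Next row=LF[13]=3
  step 10: row=3, L[3]='s', prepend. Next row=LF[3]=12
  step 11: row=12, L[12]='o', prepend. Next row=LF[12]=8
  step 12: row=8, L[8]='t', prepend. Next row=LF[8]=15
  step 13: row=15, L[15]='a', prepend. Next row=LF[15]=4
  step 14: row=4, L[4]='m', prepend. Next row=LF[4]=6
  step 15: row=6, L[6]='o', prepend. Next row=LF[6]=7
  step 16: row=7, L[7]='t', prepend. Next row=LF[7]=14
Reversed output: tomatosassafras$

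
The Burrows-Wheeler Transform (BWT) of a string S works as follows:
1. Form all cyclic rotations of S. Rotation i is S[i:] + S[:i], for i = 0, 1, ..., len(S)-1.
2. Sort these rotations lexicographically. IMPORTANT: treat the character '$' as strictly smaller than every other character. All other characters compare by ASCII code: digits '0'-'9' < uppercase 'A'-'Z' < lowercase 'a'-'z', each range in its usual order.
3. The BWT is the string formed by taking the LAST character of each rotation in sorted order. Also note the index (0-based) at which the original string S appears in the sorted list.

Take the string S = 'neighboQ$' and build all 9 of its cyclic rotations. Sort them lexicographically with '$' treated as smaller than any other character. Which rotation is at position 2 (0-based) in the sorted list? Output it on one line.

Answer: boQ$neigh

Derivation:
All 9 rotations (rotation i = S[i:]+S[:i]):
  rot[0] = neighboQ$
  rot[1] = eighboQ$n
  rot[2] = ighboQ$ne
  rot[3] = ghboQ$nei
  rot[4] = hboQ$neig
  rot[5] = boQ$neigh
  rot[6] = oQ$neighb
  rot[7] = Q$neighbo
  rot[8] = $neighboQ
Sorted (with $ < everything):
  sorted[0] = $neighboQ
  sorted[1] = Q$neighbo
  sorted[2] = boQ$neigh
  sorted[3] = eighboQ$n
  sorted[4] = ghboQ$nei
  sorted[5] = hboQ$neig
  sorted[6] = ighboQ$ne
  sorted[7] = neighboQ$
  sorted[8] = oQ$neighb
sorted[2] = boQ$neigh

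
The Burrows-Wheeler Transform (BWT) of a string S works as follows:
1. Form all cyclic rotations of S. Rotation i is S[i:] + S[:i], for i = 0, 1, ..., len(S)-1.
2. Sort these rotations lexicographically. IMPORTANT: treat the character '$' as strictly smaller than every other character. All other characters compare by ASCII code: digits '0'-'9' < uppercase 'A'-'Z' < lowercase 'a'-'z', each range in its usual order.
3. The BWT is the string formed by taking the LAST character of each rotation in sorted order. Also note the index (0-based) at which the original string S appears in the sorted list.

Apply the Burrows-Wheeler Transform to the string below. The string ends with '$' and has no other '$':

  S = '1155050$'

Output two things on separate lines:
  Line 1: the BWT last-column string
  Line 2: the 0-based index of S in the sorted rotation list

Answer: 055$1051
3

Derivation:
All 8 rotations (rotation i = S[i:]+S[:i]):
  rot[0] = 1155050$
  rot[1] = 155050$1
  rot[2] = 55050$11
  rot[3] = 5050$115
  rot[4] = 050$1155
  rot[5] = 50$11550
  rot[6] = 0$115505
  rot[7] = $1155050
Sorted (with $ < everything):
  sorted[0] = $1155050  (last char: '0')
  sorted[1] = 0$115505  (last char: '5')
  sorted[2] = 050$1155  (last char: '5')
  sorted[3] = 1155050$  (last char: '$')
  sorted[4] = 155050$1  (last char: '1')
  sorted[5] = 50$11550  (last char: '0')
  sorted[6] = 5050$115  (last char: '5')
  sorted[7] = 55050$11  (last char: '1')
Last column: 055$1051
Original string S is at sorted index 3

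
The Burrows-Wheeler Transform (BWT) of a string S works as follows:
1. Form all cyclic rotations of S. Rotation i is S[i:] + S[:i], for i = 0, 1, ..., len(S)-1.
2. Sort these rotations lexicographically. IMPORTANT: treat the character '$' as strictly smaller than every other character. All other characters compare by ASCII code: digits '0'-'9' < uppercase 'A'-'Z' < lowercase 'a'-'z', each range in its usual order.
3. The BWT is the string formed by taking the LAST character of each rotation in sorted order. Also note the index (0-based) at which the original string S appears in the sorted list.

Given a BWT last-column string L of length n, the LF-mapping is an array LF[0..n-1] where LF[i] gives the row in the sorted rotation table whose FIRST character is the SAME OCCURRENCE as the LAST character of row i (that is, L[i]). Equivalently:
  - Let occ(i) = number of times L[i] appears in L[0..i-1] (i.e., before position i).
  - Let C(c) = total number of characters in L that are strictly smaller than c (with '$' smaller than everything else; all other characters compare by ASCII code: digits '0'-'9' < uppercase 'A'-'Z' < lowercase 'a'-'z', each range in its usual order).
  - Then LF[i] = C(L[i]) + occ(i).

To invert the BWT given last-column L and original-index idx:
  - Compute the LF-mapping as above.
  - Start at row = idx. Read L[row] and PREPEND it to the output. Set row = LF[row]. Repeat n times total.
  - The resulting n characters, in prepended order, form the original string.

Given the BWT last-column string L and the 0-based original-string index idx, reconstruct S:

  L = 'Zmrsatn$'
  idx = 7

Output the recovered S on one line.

LF mapping: 1 3 5 6 2 7 4 0
Walk LF starting at row 7, prepending L[row]:
  step 1: row=7, L[7]='$', prepend. Next row=LF[7]=0
  step 2: row=0, L[0]='Z', prepend. Next row=LF[0]=1
  step 3: row=1, L[1]='m', prepend. Next row=LF[1]=3
  step 4: row=3, L[3]='s', prepend. Next row=LF[3]=6
  step 5: row=6, L[6]='n', prepend. Next row=LF[6]=4
  step 6: row=4, L[4]='a', prepend. Next row=LF[4]=2
  step 7: row=2, L[2]='r', prepend. Next row=LF[2]=5
  step 8: row=5, L[5]='t', prepend. Next row=LF[5]=7
Reversed output: transmZ$

Answer: transmZ$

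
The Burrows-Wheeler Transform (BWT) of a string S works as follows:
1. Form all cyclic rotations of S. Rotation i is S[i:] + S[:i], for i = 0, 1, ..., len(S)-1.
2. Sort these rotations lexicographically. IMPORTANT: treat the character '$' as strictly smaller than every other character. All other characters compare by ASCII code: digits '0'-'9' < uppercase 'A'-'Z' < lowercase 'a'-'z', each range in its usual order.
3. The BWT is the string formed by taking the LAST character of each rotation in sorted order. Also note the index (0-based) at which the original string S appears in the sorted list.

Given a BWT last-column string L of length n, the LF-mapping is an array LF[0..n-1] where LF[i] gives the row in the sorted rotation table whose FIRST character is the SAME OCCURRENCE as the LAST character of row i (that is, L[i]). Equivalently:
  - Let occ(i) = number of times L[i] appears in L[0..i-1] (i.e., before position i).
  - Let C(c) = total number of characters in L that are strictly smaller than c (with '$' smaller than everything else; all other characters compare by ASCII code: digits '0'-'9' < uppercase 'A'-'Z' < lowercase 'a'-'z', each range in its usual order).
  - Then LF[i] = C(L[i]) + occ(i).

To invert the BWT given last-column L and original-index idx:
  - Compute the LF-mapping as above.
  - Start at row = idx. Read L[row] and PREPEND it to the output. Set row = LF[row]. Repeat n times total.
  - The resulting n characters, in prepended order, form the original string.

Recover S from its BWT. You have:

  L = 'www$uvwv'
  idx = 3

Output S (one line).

Answer: vwwvwuw$

Derivation:
LF mapping: 4 5 6 0 1 2 7 3
Walk LF starting at row 3, prepending L[row]:
  step 1: row=3, L[3]='$', prepend. Next row=LF[3]=0
  step 2: row=0, L[0]='w', prepend. Next row=LF[0]=4
  step 3: row=4, L[4]='u', prepend. Next row=LF[4]=1
  step 4: row=1, L[1]='w', prepend. Next row=LF[1]=5
  step 5: row=5, L[5]='v', prepend. Next row=LF[5]=2
  step 6: row=2, L[2]='w', prepend. Next row=LF[2]=6
  step 7: row=6, L[6]='w', prepend. Next row=LF[6]=7
  step 8: row=7, L[7]='v', prepend. Next row=LF[7]=3
Reversed output: vwwvwuw$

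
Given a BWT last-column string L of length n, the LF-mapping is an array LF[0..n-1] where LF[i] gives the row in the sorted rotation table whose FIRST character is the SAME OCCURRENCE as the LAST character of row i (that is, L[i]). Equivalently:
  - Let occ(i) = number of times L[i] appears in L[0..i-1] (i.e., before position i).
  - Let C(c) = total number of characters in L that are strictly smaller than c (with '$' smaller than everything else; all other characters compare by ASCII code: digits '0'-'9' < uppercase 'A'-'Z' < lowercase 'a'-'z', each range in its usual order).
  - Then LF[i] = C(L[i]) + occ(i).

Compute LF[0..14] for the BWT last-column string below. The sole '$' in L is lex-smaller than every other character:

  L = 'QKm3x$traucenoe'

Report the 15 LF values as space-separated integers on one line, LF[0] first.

Answer: 3 2 8 1 14 0 12 11 4 13 5 6 9 10 7

Derivation:
Char counts: '$':1, '3':1, 'K':1, 'Q':1, 'a':1, 'c':1, 'e':2, 'm':1, 'n':1, 'o':1, 'r':1, 't':1, 'u':1, 'x':1
C (first-col start): C('$')=0, C('3')=1, C('K')=2, C('Q')=3, C('a')=4, C('c')=5, C('e')=6, C('m')=8, C('n')=9, C('o')=10, C('r')=11, C('t')=12, C('u')=13, C('x')=14
L[0]='Q': occ=0, LF[0]=C('Q')+0=3+0=3
L[1]='K': occ=0, LF[1]=C('K')+0=2+0=2
L[2]='m': occ=0, LF[2]=C('m')+0=8+0=8
L[3]='3': occ=0, LF[3]=C('3')+0=1+0=1
L[4]='x': occ=0, LF[4]=C('x')+0=14+0=14
L[5]='$': occ=0, LF[5]=C('$')+0=0+0=0
L[6]='t': occ=0, LF[6]=C('t')+0=12+0=12
L[7]='r': occ=0, LF[7]=C('r')+0=11+0=11
L[8]='a': occ=0, LF[8]=C('a')+0=4+0=4
L[9]='u': occ=0, LF[9]=C('u')+0=13+0=13
L[10]='c': occ=0, LF[10]=C('c')+0=5+0=5
L[11]='e': occ=0, LF[11]=C('e')+0=6+0=6
L[12]='n': occ=0, LF[12]=C('n')+0=9+0=9
L[13]='o': occ=0, LF[13]=C('o')+0=10+0=10
L[14]='e': occ=1, LF[14]=C('e')+1=6+1=7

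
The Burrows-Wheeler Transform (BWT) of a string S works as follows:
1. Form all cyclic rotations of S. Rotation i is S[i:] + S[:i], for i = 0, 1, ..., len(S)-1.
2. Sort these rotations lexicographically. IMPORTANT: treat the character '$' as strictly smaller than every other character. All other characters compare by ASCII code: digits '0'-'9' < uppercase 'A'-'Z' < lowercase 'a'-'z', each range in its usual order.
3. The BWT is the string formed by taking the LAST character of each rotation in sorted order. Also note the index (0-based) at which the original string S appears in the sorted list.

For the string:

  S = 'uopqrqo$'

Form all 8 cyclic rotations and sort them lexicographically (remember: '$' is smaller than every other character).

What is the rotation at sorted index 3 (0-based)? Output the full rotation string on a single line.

All 8 rotations (rotation i = S[i:]+S[:i]):
  rot[0] = uopqrqo$
  rot[1] = opqrqo$u
  rot[2] = pqrqo$uo
  rot[3] = qrqo$uop
  rot[4] = rqo$uopq
  rot[5] = qo$uopqr
  rot[6] = o$uopqrq
  rot[7] = $uopqrqo
Sorted (with $ < everything):
  sorted[0] = $uopqrqo
  sorted[1] = o$uopqrq
  sorted[2] = opqrqo$u
  sorted[3] = pqrqo$uo
  sorted[4] = qo$uopqr
  sorted[5] = qrqo$uop
  sorted[6] = rqo$uopq
  sorted[7] = uopqrqo$
sorted[3] = pqrqo$uo

Answer: pqrqo$uo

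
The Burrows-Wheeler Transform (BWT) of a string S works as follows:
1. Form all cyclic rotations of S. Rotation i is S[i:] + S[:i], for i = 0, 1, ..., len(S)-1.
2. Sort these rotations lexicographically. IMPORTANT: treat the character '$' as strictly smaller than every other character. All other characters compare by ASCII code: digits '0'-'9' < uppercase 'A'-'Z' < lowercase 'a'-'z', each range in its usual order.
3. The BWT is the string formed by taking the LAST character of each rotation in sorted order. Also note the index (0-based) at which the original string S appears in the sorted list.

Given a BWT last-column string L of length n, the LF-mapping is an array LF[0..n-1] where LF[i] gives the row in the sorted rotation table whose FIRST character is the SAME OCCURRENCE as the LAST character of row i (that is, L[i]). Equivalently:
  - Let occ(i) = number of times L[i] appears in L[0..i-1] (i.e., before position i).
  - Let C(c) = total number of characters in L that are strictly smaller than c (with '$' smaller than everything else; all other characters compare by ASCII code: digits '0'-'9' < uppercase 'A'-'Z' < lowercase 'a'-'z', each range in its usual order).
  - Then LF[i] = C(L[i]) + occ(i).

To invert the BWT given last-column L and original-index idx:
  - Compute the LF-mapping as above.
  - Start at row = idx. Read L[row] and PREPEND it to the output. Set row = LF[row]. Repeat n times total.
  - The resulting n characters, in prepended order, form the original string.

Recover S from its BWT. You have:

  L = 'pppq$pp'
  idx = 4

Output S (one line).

Answer: ppqppp$

Derivation:
LF mapping: 1 2 3 6 0 4 5
Walk LF starting at row 4, prepending L[row]:
  step 1: row=4, L[4]='$', prepend. Next row=LF[4]=0
  step 2: row=0, L[0]='p', prepend. Next row=LF[0]=1
  step 3: row=1, L[1]='p', prepend. Next row=LF[1]=2
  step 4: row=2, L[2]='p', prepend. Next row=LF[2]=3
  step 5: row=3, L[3]='q', prepend. Next row=LF[3]=6
  step 6: row=6, L[6]='p', prepend. Next row=LF[6]=5
  step 7: row=5, L[5]='p', prepend. Next row=LF[5]=4
Reversed output: ppqppp$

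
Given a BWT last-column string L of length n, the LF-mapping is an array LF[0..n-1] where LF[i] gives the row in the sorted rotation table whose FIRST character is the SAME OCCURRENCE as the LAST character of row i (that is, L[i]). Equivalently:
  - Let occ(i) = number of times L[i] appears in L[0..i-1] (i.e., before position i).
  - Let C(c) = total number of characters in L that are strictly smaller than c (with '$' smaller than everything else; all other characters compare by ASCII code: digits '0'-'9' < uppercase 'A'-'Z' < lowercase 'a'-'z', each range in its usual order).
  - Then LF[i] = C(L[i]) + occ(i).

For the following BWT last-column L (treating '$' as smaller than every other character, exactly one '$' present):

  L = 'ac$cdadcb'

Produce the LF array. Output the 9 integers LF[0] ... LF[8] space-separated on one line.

Answer: 1 4 0 5 7 2 8 6 3

Derivation:
Char counts: '$':1, 'a':2, 'b':1, 'c':3, 'd':2
C (first-col start): C('$')=0, C('a')=1, C('b')=3, C('c')=4, C('d')=7
L[0]='a': occ=0, LF[0]=C('a')+0=1+0=1
L[1]='c': occ=0, LF[1]=C('c')+0=4+0=4
L[2]='$': occ=0, LF[2]=C('$')+0=0+0=0
L[3]='c': occ=1, LF[3]=C('c')+1=4+1=5
L[4]='d': occ=0, LF[4]=C('d')+0=7+0=7
L[5]='a': occ=1, LF[5]=C('a')+1=1+1=2
L[6]='d': occ=1, LF[6]=C('d')+1=7+1=8
L[7]='c': occ=2, LF[7]=C('c')+2=4+2=6
L[8]='b': occ=0, LF[8]=C('b')+0=3+0=3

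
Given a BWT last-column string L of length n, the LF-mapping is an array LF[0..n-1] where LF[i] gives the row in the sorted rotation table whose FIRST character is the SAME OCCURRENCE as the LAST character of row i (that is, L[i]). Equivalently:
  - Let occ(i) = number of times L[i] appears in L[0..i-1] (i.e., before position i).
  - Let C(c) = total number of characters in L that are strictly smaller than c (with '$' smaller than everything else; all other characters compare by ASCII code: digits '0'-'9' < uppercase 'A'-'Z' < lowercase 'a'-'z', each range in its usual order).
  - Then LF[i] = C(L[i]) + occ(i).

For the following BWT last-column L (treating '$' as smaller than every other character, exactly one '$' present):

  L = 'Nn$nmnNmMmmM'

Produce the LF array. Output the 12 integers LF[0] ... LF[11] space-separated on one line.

Char counts: '$':1, 'M':2, 'N':2, 'm':4, 'n':3
C (first-col start): C('$')=0, C('M')=1, C('N')=3, C('m')=5, C('n')=9
L[0]='N': occ=0, LF[0]=C('N')+0=3+0=3
L[1]='n': occ=0, LF[1]=C('n')+0=9+0=9
L[2]='$': occ=0, LF[2]=C('$')+0=0+0=0
L[3]='n': occ=1, LF[3]=C('n')+1=9+1=10
L[4]='m': occ=0, LF[4]=C('m')+0=5+0=5
L[5]='n': occ=2, LF[5]=C('n')+2=9+2=11
L[6]='N': occ=1, LF[6]=C('N')+1=3+1=4
L[7]='m': occ=1, LF[7]=C('m')+1=5+1=6
L[8]='M': occ=0, LF[8]=C('M')+0=1+0=1
L[9]='m': occ=2, LF[9]=C('m')+2=5+2=7
L[10]='m': occ=3, LF[10]=C('m')+3=5+3=8
L[11]='M': occ=1, LF[11]=C('M')+1=1+1=2

Answer: 3 9 0 10 5 11 4 6 1 7 8 2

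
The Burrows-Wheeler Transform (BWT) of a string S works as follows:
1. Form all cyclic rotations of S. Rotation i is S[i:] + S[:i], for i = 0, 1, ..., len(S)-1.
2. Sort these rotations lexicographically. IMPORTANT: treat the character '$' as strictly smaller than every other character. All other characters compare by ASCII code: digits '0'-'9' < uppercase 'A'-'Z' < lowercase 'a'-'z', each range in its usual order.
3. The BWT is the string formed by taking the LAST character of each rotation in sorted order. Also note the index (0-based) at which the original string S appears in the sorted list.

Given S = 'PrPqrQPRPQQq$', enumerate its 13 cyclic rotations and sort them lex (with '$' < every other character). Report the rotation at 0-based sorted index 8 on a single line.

All 13 rotations (rotation i = S[i:]+S[:i]):
  rot[0] = PrPqrQPRPQQq$
  rot[1] = rPqrQPRPQQq$P
  rot[2] = PqrQPRPQQq$Pr
  rot[3] = qrQPRPQQq$PrP
  rot[4] = rQPRPQQq$PrPq
  rot[5] = QPRPQQq$PrPqr
  rot[6] = PRPQQq$PrPqrQ
  rot[7] = RPQQq$PrPqrQP
  rot[8] = PQQq$PrPqrQPR
  rot[9] = QQq$PrPqrQPRP
  rot[10] = Qq$PrPqrQPRPQ
  rot[11] = q$PrPqrQPRPQQ
  rot[12] = $PrPqrQPRPQQq
Sorted (with $ < everything):
  sorted[0] = $PrPqrQPRPQQq
  sorted[1] = PQQq$PrPqrQPR
  sorted[2] = PRPQQq$PrPqrQ
  sorted[3] = PqrQPRPQQq$Pr
  sorted[4] = PrPqrQPRPQQq$
  sorted[5] = QPRPQQq$PrPqr
  sorted[6] = QQq$PrPqrQPRP
  sorted[7] = Qq$PrPqrQPRPQ
  sorted[8] = RPQQq$PrPqrQP
  sorted[9] = q$PrPqrQPRPQQ
  sorted[10] = qrQPRPQQq$PrP
  sorted[11] = rPqrQPRPQQq$P
  sorted[12] = rQPRPQQq$PrPq
sorted[8] = RPQQq$PrPqrQP

Answer: RPQQq$PrPqrQP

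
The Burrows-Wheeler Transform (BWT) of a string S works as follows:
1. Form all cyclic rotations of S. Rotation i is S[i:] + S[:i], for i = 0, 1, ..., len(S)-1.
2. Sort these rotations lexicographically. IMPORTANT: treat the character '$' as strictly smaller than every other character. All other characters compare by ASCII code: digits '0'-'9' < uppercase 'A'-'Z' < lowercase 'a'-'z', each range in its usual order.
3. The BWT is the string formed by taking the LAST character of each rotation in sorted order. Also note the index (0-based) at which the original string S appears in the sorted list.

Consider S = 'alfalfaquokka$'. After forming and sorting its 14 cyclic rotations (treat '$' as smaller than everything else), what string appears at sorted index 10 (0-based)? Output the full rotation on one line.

All 14 rotations (rotation i = S[i:]+S[:i]):
  rot[0] = alfalfaquokka$
  rot[1] = lfalfaquokka$a
  rot[2] = falfaquokka$al
  rot[3] = alfaquokka$alf
  rot[4] = lfaquokka$alfa
  rot[5] = faquokka$alfal
  rot[6] = aquokka$alfalf
  rot[7] = quokka$alfalfa
  rot[8] = uokka$alfalfaq
  rot[9] = okka$alfalfaqu
  rot[10] = kka$alfalfaquo
  rot[11] = ka$alfalfaquok
  rot[12] = a$alfalfaquokk
  rot[13] = $alfalfaquokka
Sorted (with $ < everything):
  sorted[0] = $alfalfaquokka
  sorted[1] = a$alfalfaquokk
  sorted[2] = alfalfaquokka$
  sorted[3] = alfaquokka$alf
  sorted[4] = aquokka$alfalf
  sorted[5] = falfaquokka$al
  sorted[6] = faquokka$alfal
  sorted[7] = ka$alfalfaquok
  sorted[8] = kka$alfalfaquo
  sorted[9] = lfalfaquokka$a
  sorted[10] = lfaquokka$alfa
  sorted[11] = okka$alfalfaqu
  sorted[12] = quokka$alfalfa
  sorted[13] = uokka$alfalfaq
sorted[10] = lfaquokka$alfa

Answer: lfaquokka$alfa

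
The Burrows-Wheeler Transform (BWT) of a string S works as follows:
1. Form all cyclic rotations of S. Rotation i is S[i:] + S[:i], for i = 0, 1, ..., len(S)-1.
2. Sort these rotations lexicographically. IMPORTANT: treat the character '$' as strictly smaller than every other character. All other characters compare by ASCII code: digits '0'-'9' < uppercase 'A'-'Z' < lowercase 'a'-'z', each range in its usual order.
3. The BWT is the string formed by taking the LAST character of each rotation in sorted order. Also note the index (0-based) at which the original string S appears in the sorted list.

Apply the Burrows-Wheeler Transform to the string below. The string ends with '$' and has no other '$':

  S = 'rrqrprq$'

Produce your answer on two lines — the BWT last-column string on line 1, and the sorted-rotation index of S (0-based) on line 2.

All 8 rotations (rotation i = S[i:]+S[:i]):
  rot[0] = rrqrprq$
  rot[1] = rqrprq$r
  rot[2] = qrprq$rr
  rot[3] = rprq$rrq
  rot[4] = prq$rrqr
  rot[5] = rq$rrqrp
  rot[6] = q$rrqrpr
  rot[7] = $rrqrprq
Sorted (with $ < everything):
  sorted[0] = $rrqrprq  (last char: 'q')
  sorted[1] = prq$rrqr  (last char: 'r')
  sorted[2] = q$rrqrpr  (last char: 'r')
  sorted[3] = qrprq$rr  (last char: 'r')
  sorted[4] = rprq$rrq  (last char: 'q')
  sorted[5] = rq$rrqrp  (last char: 'p')
  sorted[6] = rqrprq$r  (last char: 'r')
  sorted[7] = rrqrprq$  (last char: '$')
Last column: qrrrqpr$
Original string S is at sorted index 7

Answer: qrrrqpr$
7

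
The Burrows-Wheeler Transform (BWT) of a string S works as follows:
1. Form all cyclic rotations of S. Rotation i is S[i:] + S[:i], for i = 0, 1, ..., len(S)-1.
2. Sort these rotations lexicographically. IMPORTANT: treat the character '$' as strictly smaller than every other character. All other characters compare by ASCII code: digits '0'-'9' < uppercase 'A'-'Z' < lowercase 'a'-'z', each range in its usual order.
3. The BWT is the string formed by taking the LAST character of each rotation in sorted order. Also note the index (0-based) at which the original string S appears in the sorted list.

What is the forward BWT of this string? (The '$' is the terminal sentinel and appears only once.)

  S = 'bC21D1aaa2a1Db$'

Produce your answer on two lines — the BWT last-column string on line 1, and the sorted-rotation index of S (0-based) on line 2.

All 15 rotations (rotation i = S[i:]+S[:i]):
  rot[0] = bC21D1aaa2a1Db$
  rot[1] = C21D1aaa2a1Db$b
  rot[2] = 21D1aaa2a1Db$bC
  rot[3] = 1D1aaa2a1Db$bC2
  rot[4] = D1aaa2a1Db$bC21
  rot[5] = 1aaa2a1Db$bC21D
  rot[6] = aaa2a1Db$bC21D1
  rot[7] = aa2a1Db$bC21D1a
  rot[8] = a2a1Db$bC21D1aa
  rot[9] = 2a1Db$bC21D1aaa
  rot[10] = a1Db$bC21D1aaa2
  rot[11] = 1Db$bC21D1aaa2a
  rot[12] = Db$bC21D1aaa2a1
  rot[13] = b$bC21D1aaa2a1D
  rot[14] = $bC21D1aaa2a1Db
Sorted (with $ < everything):
  sorted[0] = $bC21D1aaa2a1Db  (last char: 'b')
  sorted[1] = 1D1aaa2a1Db$bC2  (last char: '2')
  sorted[2] = 1Db$bC21D1aaa2a  (last char: 'a')
  sorted[3] = 1aaa2a1Db$bC21D  (last char: 'D')
  sorted[4] = 21D1aaa2a1Db$bC  (last char: 'C')
  sorted[5] = 2a1Db$bC21D1aaa  (last char: 'a')
  sorted[6] = C21D1aaa2a1Db$b  (last char: 'b')
  sorted[7] = D1aaa2a1Db$bC21  (last char: '1')
  sorted[8] = Db$bC21D1aaa2a1  (last char: '1')
  sorted[9] = a1Db$bC21D1aaa2  (last char: '2')
  sorted[10] = a2a1Db$bC21D1aa  (last char: 'a')
  sorted[11] = aa2a1Db$bC21D1a  (last char: 'a')
  sorted[12] = aaa2a1Db$bC21D1  (last char: '1')
  sorted[13] = b$bC21D1aaa2a1D  (last char: 'D')
  sorted[14] = bC21D1aaa2a1Db$  (last char: '$')
Last column: b2aDCab112aa1D$
Original string S is at sorted index 14

Answer: b2aDCab112aa1D$
14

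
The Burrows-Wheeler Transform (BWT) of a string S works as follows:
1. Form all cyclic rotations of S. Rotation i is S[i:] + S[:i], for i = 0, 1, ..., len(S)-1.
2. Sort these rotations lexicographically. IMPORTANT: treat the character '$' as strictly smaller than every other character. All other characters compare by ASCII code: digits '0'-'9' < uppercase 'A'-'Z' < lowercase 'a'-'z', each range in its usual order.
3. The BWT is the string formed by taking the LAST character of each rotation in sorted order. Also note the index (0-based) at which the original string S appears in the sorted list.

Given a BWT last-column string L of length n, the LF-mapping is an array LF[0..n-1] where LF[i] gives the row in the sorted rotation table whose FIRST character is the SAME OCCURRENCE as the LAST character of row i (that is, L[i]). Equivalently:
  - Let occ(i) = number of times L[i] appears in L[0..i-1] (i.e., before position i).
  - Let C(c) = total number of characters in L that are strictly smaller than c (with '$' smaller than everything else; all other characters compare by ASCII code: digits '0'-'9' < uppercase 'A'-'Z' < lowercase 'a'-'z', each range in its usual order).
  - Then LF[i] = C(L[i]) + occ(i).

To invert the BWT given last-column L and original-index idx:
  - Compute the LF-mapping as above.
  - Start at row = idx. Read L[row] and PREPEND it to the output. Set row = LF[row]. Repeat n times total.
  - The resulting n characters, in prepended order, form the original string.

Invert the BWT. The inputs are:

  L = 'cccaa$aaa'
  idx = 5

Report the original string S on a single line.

Answer: acaacaac$

Derivation:
LF mapping: 6 7 8 1 2 0 3 4 5
Walk LF starting at row 5, prepending L[row]:
  step 1: row=5, L[5]='$', prepend. Next row=LF[5]=0
  step 2: row=0, L[0]='c', prepend. Next row=LF[0]=6
  step 3: row=6, L[6]='a', prepend. Next row=LF[6]=3
  step 4: row=3, L[3]='a', prepend. Next row=LF[3]=1
  step 5: row=1, L[1]='c', prepend. Next row=LF[1]=7
  step 6: row=7, L[7]='a', prepend. Next row=LF[7]=4
  step 7: row=4, L[4]='a', prepend. Next row=LF[4]=2
  step 8: row=2, L[2]='c', prepend. Next row=LF[2]=8
  step 9: row=8, L[8]='a', prepend. Next row=LF[8]=5
Reversed output: acaacaac$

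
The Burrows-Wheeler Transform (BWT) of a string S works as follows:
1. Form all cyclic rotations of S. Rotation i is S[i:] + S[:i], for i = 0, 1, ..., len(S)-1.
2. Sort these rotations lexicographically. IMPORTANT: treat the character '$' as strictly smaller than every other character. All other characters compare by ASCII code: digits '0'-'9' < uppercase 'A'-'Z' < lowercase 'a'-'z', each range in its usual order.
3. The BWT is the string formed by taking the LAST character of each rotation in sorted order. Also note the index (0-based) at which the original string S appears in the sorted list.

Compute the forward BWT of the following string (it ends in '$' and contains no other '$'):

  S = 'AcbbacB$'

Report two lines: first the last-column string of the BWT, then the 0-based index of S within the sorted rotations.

All 8 rotations (rotation i = S[i:]+S[:i]):
  rot[0] = AcbbacB$
  rot[1] = cbbacB$A
  rot[2] = bbacB$Ac
  rot[3] = bacB$Acb
  rot[4] = acB$Acbb
  rot[5] = cB$Acbba
  rot[6] = B$Acbbac
  rot[7] = $AcbbacB
Sorted (with $ < everything):
  sorted[0] = $AcbbacB  (last char: 'B')
  sorted[1] = AcbbacB$  (last char: '$')
  sorted[2] = B$Acbbac  (last char: 'c')
  sorted[3] = acB$Acbb  (last char: 'b')
  sorted[4] = bacB$Acb  (last char: 'b')
  sorted[5] = bbacB$Ac  (last char: 'c')
  sorted[6] = cB$Acbba  (last char: 'a')
  sorted[7] = cbbacB$A  (last char: 'A')
Last column: B$cbbcaA
Original string S is at sorted index 1

Answer: B$cbbcaA
1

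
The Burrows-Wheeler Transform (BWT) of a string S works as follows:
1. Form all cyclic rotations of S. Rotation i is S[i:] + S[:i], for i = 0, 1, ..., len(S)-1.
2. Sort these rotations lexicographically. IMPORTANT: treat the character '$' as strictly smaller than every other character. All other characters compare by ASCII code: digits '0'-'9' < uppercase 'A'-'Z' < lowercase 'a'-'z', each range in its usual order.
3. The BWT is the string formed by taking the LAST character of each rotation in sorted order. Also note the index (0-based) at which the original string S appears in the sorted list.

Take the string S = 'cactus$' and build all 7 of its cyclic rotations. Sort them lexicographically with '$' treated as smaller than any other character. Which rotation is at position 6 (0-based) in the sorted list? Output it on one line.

Answer: us$cact

Derivation:
All 7 rotations (rotation i = S[i:]+S[:i]):
  rot[0] = cactus$
  rot[1] = actus$c
  rot[2] = ctus$ca
  rot[3] = tus$cac
  rot[4] = us$cact
  rot[5] = s$cactu
  rot[6] = $cactus
Sorted (with $ < everything):
  sorted[0] = $cactus
  sorted[1] = actus$c
  sorted[2] = cactus$
  sorted[3] = ctus$ca
  sorted[4] = s$cactu
  sorted[5] = tus$cac
  sorted[6] = us$cact
sorted[6] = us$cact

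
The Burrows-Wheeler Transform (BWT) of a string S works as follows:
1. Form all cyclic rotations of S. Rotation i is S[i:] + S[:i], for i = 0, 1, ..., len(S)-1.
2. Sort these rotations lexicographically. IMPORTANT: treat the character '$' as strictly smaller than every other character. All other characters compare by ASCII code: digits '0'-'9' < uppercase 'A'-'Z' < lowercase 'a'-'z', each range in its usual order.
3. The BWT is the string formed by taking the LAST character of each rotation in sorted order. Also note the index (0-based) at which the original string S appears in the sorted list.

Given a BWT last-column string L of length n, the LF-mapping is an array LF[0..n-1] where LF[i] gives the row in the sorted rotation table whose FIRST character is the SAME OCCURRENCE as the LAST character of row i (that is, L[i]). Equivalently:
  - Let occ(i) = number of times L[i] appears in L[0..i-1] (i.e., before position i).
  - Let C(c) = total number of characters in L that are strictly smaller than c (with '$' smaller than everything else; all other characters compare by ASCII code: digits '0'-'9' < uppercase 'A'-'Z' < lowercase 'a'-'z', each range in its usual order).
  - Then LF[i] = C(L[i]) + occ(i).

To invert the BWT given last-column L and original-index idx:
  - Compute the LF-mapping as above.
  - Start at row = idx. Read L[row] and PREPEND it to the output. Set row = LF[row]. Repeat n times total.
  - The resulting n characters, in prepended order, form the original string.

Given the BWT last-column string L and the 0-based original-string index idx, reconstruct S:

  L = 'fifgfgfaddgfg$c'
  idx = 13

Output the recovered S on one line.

LF mapping: 5 14 6 10 7 11 8 1 3 4 12 9 13 0 2
Walk LF starting at row 13, prepending L[row]:
  step 1: row=13, L[13]='$', prepend. Next row=LF[13]=0
  step 2: row=0, L[0]='f', prepend. Next row=LF[0]=5
  step 3: row=5, L[5]='g', prepend. Next row=LF[5]=11
  step 4: row=11, L[11]='f', prepend. Next row=LF[11]=9
  step 5: row=9, L[9]='d', prepend. Next row=LF[9]=4
  step 6: row=4, L[4]='f', prepend. Next row=LF[4]=7
  step 7: row=7, L[7]='a', prepend. Next row=LF[7]=1
  step 8: row=1, L[1]='i', prepend. Next row=LF[1]=14
  step 9: row=14, L[14]='c', prepend. Next row=LF[14]=2
  step 10: row=2, L[2]='f', prepend. Next row=LF[2]=6
  step 11: row=6, L[6]='f', prepend. Next row=LF[6]=8
  step 12: row=8, L[8]='d', prepend. Next row=LF[8]=3
  step 13: row=3, L[3]='g', prepend. Next row=LF[3]=10
  step 14: row=10, L[10]='g', prepend. Next row=LF[10]=12
  step 15: row=12, L[12]='g', prepend. Next row=LF[12]=13
Reversed output: gggdffciafdfgf$

Answer: gggdffciafdfgf$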